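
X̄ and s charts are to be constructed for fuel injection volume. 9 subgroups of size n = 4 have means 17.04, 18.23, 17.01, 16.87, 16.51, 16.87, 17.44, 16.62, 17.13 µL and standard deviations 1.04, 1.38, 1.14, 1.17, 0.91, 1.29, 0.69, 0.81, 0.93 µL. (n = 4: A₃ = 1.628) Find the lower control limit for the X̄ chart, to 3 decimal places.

X̄̄ = (17.04 + 18.23 + 17.01 + 16.87 + 16.51 + 16.87 + 17.44 + 16.62 + 17.13) / 9 = 17.0800
s̄ = (1.04 + 1.38 + 1.14 + 1.17 + 0.91 + 1.29 + 0.69 + 0.81 + 0.93) / 9 = 1.0400
LCL = X̄̄ − A₃·s̄ = 17.0800 − 1.628 × 1.0400 = 15.3869

15.387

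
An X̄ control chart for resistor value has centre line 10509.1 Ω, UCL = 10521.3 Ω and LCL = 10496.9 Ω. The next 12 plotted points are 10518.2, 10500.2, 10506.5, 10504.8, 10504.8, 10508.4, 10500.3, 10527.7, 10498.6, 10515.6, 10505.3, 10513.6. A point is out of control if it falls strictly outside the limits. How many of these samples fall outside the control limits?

Compare each point to [10496.9, 10521.3]: sample 8 = 10527.7 > UCL.

1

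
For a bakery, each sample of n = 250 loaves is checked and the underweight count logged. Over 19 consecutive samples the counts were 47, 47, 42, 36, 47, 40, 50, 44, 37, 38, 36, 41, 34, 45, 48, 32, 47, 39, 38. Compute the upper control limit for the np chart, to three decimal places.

59.119

p̄ = Σdᵢ / (k·n) = 788 / (19 × 250) = 0.16589
UCL = np̄ + 3·√(np̄(1−p̄)) = 41.4737 + 3 × √(41.4737×0.83411) = 41.4737 + 3 × 5.8816 = 59.1185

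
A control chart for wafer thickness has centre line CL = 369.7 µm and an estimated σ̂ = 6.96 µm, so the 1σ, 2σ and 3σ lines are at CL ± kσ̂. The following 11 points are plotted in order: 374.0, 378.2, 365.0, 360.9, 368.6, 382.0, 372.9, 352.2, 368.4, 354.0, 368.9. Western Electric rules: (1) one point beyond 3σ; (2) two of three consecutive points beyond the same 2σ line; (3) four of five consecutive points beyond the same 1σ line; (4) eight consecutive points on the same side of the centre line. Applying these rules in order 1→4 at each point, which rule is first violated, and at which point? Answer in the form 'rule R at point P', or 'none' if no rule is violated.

Zone of each point (C = within 1σ̂, B = 1σ̂–2σ̂, A = 2σ̂–3σ̂, * = beyond 3σ̂; sign = side of CL): 1:+C, 2:+B, 3:-C, 4:-B, 5:-C, 6:+B, 7:+C, 8:-A, 9:-C, 10:-A, 11:-C
Rule 2 (two of three consecutive points beyond the same 2σ limit) is satisfied at point 10.

rule 2 at point 10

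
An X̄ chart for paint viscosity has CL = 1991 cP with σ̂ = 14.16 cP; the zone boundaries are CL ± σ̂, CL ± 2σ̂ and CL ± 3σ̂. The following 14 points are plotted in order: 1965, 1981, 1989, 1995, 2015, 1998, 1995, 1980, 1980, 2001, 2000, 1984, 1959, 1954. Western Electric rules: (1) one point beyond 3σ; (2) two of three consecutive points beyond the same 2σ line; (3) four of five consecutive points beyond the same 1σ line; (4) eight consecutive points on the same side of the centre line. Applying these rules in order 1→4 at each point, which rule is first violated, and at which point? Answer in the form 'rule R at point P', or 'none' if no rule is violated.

Zone of each point (C = within 1σ̂, B = 1σ̂–2σ̂, A = 2σ̂–3σ̂, * = beyond 3σ̂; sign = side of CL): 1:-B, 2:-C, 3:-C, 4:+C, 5:+B, 6:+C, 7:+C, 8:-C, 9:-C, 10:+C, 11:+C, 12:-C, 13:-A, 14:-A
Rule 2 (two of three consecutive points beyond the same 2σ limit) is satisfied at point 14.

rule 2 at point 14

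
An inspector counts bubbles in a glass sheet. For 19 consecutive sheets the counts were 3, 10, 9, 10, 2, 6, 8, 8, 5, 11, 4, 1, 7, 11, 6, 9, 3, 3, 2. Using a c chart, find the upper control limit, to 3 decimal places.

13.687

c̄ = (3 + 10 + 9 + 10 + 2 + 6 + 8 + 8 + 5 + 11 + 4 + 1 + 7 + 11 + 6 + 9 + 3 + 3 + 2) / 19 = 118 / 19 = 6.2105
UCL = c̄ + 3√c̄ = 6.2105 + 3 × √6.2105 = 6.2105 + 3 × 2.4921 = 13.6868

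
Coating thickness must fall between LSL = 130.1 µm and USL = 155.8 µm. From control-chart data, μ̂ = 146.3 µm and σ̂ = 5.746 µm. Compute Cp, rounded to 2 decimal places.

Cp = (USL − LSL) / (6σ̂) = (155.8 − 130.1) / (6 × 5.746) = 25.7000 / 34.4760 = 0.7454

0.75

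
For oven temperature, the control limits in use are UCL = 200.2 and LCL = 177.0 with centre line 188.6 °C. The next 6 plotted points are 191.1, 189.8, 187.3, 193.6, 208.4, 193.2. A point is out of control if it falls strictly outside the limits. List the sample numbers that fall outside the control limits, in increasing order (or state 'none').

Compare each point to [177.0, 200.2]: sample 5 = 208.4 > UCL.

5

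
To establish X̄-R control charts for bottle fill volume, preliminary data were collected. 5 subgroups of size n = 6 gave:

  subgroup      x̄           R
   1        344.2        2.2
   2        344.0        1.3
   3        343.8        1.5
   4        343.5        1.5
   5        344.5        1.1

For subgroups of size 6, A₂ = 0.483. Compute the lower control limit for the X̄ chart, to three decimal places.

343.266

X̄̄ = (344.2 + 344.0 + 343.8 + 343.5 + 344.5) / 5 = 1720.0000 / 5 = 344.0000
R̄ = (2.2 + 1.3 + 1.5 + 1.5 + 1.1) / 5 = 7.6000 / 5 = 1.5200
LCL = X̄̄ − A₂·R̄ = 344.0000 − 0.483 × 1.5200 = 343.2658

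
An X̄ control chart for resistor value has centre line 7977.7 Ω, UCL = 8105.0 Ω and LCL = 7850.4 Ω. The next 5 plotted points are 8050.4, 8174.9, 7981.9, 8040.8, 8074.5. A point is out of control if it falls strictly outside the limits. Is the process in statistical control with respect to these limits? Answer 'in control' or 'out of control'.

Compare each point to [7850.4, 8105.0]: sample 2 = 8174.9 > UCL.

out of control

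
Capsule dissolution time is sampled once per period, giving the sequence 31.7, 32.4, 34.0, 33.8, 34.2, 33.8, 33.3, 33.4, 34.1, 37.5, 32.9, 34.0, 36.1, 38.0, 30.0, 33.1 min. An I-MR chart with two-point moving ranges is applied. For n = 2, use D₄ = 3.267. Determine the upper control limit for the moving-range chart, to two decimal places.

6.27

Moving ranges: 0.7, 1.6, 0.2, 0.4, 0.4, 0.5, 0.1, 0.7, 3.4, 4.6, 1.1, 2.1, 1.9, 8.0, 3.1; M̄R̄ = 28.8000 / 15 = 1.9200
UCL_MR = D₄·M̄R̄ = 3.267 × 1.9200 = 6.2726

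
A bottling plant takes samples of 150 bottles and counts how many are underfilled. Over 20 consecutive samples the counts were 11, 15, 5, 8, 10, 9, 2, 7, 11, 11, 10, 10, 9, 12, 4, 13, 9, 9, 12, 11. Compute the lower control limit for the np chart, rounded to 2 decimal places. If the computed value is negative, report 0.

0.50

p̄ = Σdᵢ / (k·n) = 188 / (20 × 150) = 0.06267
LCL = np̄ − 3·√(np̄(1−p̄)) = 9.4000 − 3 × 2.9683 = 0.4950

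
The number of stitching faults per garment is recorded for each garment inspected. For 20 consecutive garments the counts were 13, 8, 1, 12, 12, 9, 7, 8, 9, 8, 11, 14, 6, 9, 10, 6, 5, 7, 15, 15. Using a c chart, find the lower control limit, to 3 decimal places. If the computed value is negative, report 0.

c̄ = (13 + 8 + 1 + 12 + 12 + 9 + 7 + 8 + 9 + 8 + 11 + 14 + 6 + 9 + 10 + 6 + 5 + 7 + 15 + 15) / 20 = 185 / 20 = 9.2500
LCL = c̄ − 3√c̄ = 9.2500 − 3 × 3.0414 = 0.1259

0.126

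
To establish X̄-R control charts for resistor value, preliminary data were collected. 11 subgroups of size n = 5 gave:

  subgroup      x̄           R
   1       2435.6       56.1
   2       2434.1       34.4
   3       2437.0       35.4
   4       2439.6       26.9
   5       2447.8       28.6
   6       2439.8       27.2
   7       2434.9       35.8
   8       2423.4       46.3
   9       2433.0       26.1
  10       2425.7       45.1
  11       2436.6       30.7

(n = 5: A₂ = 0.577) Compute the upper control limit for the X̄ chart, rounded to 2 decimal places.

X̄̄ = (2435.6 + 2434.1 + 2437.0 + 2439.6 + 2447.8 + 2439.8 + 2434.9 + 2423.4 + 2433.0 + 2425.7 + 2436.6) / 11 = 26787.5000 / 11 = 2435.2273
R̄ = (56.1 + 34.4 + 35.4 + 26.9 + 28.6 + 27.2 + 35.8 + 46.3 + 26.1 + 45.1 + 30.7) / 11 = 392.6000 / 11 = 35.6909
UCL = X̄̄ + A₂·R̄ = 2435.2273 + 0.577 × 35.6909 = 2455.8209

2455.82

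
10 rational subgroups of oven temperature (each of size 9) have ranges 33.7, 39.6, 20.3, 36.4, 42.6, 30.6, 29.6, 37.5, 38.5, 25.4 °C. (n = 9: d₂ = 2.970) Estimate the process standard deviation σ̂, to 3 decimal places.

11.253

R̄ = (33.7 + 39.6 + 20.3 + 36.4 + 42.6 + 30.6 + 29.6 + 37.5 + 38.5 + 25.4) / 10 = 33.4200
σ̂ = R̄ / d₂ = 33.4200 / 2.970 = 11.2525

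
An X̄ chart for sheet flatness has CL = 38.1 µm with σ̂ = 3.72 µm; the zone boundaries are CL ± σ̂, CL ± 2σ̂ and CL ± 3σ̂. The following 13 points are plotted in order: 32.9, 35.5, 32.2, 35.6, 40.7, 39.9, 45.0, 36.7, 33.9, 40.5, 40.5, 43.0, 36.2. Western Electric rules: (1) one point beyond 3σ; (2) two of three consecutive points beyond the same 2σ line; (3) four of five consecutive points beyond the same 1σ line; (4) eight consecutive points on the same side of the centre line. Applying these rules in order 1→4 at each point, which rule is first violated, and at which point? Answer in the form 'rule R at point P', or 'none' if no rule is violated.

none

Zone of each point (C = within 1σ̂, B = 1σ̂–2σ̂, A = 2σ̂–3σ̂, * = beyond 3σ̂; sign = side of CL): 1:-B, 2:-C, 3:-B, 4:-C, 5:+C, 6:+C, 7:+B, 8:-C, 9:-B, 10:+C, 11:+C, 12:+B, 13:-C
No rule fires across all 13 points.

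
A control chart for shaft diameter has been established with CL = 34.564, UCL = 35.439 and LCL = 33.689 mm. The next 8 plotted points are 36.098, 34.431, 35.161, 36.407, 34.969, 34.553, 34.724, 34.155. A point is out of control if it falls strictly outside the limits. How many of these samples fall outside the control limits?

Compare each point to [33.689, 35.439]: sample 1 = 36.098 > UCL; sample 4 = 36.407 > UCL.

2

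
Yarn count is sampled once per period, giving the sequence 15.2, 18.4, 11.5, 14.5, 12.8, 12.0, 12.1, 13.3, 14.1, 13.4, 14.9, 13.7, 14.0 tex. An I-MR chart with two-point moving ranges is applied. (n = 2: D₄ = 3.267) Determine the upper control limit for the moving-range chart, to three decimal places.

Moving ranges: 3.2, 6.9, 3.0, 1.7, 0.8, 0.1, 1.2, 0.8, 0.7, 1.5, 1.2, 0.3; M̄R̄ = 21.4000 / 12 = 1.7833
UCL_MR = D₄·M̄R̄ = 3.267 × 1.7833 = 5.8262

5.826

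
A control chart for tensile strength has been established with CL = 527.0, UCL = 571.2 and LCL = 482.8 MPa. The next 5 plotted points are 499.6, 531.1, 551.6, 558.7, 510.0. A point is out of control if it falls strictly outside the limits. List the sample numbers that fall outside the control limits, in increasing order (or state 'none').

All 5 points lie within [482.8, 571.2].

none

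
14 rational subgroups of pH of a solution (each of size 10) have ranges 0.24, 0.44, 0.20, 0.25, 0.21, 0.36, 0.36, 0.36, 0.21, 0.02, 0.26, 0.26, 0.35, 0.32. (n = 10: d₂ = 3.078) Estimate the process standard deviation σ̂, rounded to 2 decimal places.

0.09

R̄ = (0.24 + 0.44 + 0.20 + 0.25 + 0.21 + 0.36 + 0.36 + 0.36 + 0.21 + 0.02 + 0.26 + 0.26 + 0.35 + 0.32) / 14 = 0.2743
σ̂ = R̄ / d₂ = 0.2743 / 3.078 = 0.0891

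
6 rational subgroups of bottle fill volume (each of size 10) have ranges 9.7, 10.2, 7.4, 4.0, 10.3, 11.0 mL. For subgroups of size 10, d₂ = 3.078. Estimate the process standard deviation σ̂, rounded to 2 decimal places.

R̄ = (9.7 + 10.2 + 7.4 + 4.0 + 10.3 + 11.0) / 6 = 8.7667
σ̂ = R̄ / d₂ = 8.7667 / 3.078 = 2.8482

2.85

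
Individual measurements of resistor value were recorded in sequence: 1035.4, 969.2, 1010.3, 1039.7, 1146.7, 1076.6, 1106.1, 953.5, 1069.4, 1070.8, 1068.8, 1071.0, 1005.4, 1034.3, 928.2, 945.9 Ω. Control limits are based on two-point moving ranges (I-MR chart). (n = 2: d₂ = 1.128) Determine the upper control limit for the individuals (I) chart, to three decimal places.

X̄ = (1035.4 + 969.2 + 1010.3 + 1039.7 + 1146.7 + 1076.6 + 1106.1 + 953.5 + 1069.4 + 1070.8 + 1068.8 + 1071.0 + 1005.4 + 1034.3 + 928.2 + 945.9) / 16 = 1033.2062
Moving ranges: 66.2, 41.1, 29.4, 107.0, 70.1, 29.5, 152.6, 115.9, 1.4, 2.0, 2.2, 65.6, 28.9, 106.1, 17.7; M̄R̄ = 835.7000 / 15 = 55.7133
UCL = X̄ + 3·M̄R̄/d₂ = 1033.2062 + 3 × 55.7133 / 1.128 = 1181.3800

1181.380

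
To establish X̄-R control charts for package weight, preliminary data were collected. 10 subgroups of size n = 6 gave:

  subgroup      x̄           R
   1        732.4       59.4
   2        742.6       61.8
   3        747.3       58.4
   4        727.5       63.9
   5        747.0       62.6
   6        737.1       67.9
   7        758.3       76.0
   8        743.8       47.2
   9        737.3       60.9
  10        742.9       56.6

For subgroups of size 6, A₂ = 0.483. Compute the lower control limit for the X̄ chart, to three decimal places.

711.930

X̄̄ = (732.4 + 742.6 + 747.3 + 727.5 + 747.0 + 737.1 + 758.3 + 743.8 + 737.3 + 742.9) / 10 = 7416.2000 / 10 = 741.6200
R̄ = (59.4 + 61.8 + 58.4 + 63.9 + 62.6 + 67.9 + 76.0 + 47.2 + 60.9 + 56.6) / 10 = 614.7000 / 10 = 61.4700
LCL = X̄̄ − A₂·R̄ = 741.6200 − 0.483 × 61.4700 = 711.9300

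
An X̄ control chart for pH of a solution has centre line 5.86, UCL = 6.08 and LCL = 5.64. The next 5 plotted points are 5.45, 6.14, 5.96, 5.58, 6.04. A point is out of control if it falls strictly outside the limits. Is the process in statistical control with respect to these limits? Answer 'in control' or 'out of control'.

Compare each point to [5.64, 6.08]: sample 1 = 5.45 < LCL; sample 2 = 6.14 > UCL; sample 4 = 5.58 < LCL.

out of control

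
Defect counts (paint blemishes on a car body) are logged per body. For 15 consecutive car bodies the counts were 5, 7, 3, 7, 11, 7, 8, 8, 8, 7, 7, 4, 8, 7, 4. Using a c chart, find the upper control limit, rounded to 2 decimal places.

14.52

c̄ = (5 + 7 + 3 + 7 + 11 + 7 + 8 + 8 + 8 + 7 + 7 + 4 + 8 + 7 + 4) / 15 = 101 / 15 = 6.7333
UCL = c̄ + 3√c̄ = 6.7333 + 3 × √6.7333 = 6.7333 + 3 × 2.5949 = 14.5179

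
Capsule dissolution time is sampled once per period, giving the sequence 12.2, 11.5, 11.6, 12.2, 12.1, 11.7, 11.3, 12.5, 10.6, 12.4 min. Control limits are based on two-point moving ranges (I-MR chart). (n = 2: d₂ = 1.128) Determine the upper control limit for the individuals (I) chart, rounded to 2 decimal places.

13.94

X̄ = (12.2 + 11.5 + 11.6 + 12.2 + 12.1 + 11.7 + 11.3 + 12.5 + 10.6 + 12.4) / 10 = 11.8100
Moving ranges: 0.7, 0.1, 0.6, 0.1, 0.4, 0.4, 1.2, 1.9, 1.8; M̄R̄ = 7.2000 / 9 = 0.8000
UCL = X̄ + 3·M̄R̄/d₂ = 11.8100 + 3 × 0.8000 / 1.128 = 13.9377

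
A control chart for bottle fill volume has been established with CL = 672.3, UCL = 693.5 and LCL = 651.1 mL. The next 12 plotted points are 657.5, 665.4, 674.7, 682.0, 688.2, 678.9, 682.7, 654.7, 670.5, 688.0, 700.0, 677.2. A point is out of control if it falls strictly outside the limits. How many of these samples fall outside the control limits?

Compare each point to [651.1, 693.5]: sample 11 = 700.0 > UCL.

1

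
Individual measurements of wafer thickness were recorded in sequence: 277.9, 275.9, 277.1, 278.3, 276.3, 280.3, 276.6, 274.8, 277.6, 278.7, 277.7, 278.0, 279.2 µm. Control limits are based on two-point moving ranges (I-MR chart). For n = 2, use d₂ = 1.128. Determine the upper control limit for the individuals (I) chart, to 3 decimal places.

282.512

X̄ = (277.9 + 275.9 + 277.1 + 278.3 + 276.3 + 280.3 + 276.6 + 274.8 + 277.6 + 278.7 + 277.7 + 278.0 + 279.2) / 13 = 277.5692
Moving ranges: 2.0, 1.2, 1.2, 2.0, 4.0, 3.7, 1.8, 2.8, 1.1, 1.0, 0.3, 1.2; M̄R̄ = 22.3000 / 12 = 1.8583
UCL = X̄ + 3·M̄R̄/d₂ = 277.5692 + 3 × 1.8583 / 1.128 = 282.5116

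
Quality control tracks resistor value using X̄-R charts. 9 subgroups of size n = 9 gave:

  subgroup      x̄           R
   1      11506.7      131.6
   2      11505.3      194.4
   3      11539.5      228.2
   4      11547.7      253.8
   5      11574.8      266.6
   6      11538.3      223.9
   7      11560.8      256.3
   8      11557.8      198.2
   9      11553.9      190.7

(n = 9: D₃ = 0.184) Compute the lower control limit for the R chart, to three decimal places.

R̄ = (131.6 + 194.4 + 228.2 + 253.8 + 266.6 + 223.9 + 256.3 + 198.2 + 190.7) / 9 = 1943.7000 / 9 = 215.9667
LCL_R = D₃·R̄ = 0.184 × 215.9667 = 39.7379

39.738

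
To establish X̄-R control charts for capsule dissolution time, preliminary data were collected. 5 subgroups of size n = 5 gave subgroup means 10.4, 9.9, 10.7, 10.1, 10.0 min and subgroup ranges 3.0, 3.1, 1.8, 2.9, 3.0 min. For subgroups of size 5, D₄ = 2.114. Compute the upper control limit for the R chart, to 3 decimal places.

5.835

R̄ = (3.0 + 3.1 + 1.8 + 2.9 + 3.0) / 5 = 13.8000 / 5 = 2.7600
UCL_R = D₄·R̄ = 2.114 × 2.7600 = 5.8346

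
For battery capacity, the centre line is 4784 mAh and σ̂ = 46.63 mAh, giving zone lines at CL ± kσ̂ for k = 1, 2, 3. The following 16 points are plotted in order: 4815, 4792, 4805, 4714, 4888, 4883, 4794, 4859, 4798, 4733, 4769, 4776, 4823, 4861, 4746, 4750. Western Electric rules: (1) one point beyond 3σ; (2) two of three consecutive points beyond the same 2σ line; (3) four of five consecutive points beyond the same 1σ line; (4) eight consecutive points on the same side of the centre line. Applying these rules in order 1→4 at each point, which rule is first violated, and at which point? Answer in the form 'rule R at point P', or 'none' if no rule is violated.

rule 2 at point 6

Zone of each point (C = within 1σ̂, B = 1σ̂–2σ̂, A = 2σ̂–3σ̂, * = beyond 3σ̂; sign = side of CL): 1:+C, 2:+C, 3:+C, 4:-B, 5:+A, 6:+A, 7:+C, 8:+B, 9:+C, 10:-B, 11:-C, 12:-C, 13:+C, 14:+B, 15:-C, 16:-C
Rule 2 (two of three consecutive points beyond the same 2σ limit) is satisfied at point 6.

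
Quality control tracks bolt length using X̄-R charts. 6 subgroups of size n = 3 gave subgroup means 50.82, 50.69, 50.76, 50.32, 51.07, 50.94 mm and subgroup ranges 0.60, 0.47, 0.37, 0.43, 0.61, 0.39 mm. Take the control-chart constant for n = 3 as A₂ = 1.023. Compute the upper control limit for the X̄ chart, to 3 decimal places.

51.256

X̄̄ = (50.82 + 50.69 + 50.76 + 50.32 + 51.07 + 50.94) / 6 = 304.6000 / 6 = 50.7667
R̄ = (0.60 + 0.47 + 0.37 + 0.43 + 0.61 + 0.39) / 6 = 2.8700 / 6 = 0.4783
UCL = X̄̄ + A₂·R̄ = 50.7667 + 1.023 × 0.4783 = 51.2560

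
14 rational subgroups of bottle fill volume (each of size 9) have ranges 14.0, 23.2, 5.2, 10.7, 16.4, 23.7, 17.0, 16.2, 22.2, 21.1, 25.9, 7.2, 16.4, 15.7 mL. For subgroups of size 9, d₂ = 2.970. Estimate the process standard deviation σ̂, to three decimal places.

5.649

R̄ = (14.0 + 23.2 + 5.2 + 10.7 + 16.4 + 23.7 + 17.0 + 16.2 + 22.2 + 21.1 + 25.9 + 7.2 + 16.4 + 15.7) / 14 = 16.7786
σ̂ = R̄ / d₂ = 16.7786 / 2.970 = 5.6494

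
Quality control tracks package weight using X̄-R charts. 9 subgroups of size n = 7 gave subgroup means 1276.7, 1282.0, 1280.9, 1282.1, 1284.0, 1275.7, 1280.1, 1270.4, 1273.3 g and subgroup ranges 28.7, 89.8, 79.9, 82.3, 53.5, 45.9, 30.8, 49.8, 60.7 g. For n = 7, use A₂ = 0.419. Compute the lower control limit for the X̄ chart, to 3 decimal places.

X̄̄ = (1276.7 + 1282.0 + 1280.9 + 1282.1 + 1284.0 + 1275.7 + 1280.1 + 1270.4 + 1273.3) / 9 = 11505.2000 / 9 = 1278.3556
R̄ = (28.7 + 89.8 + 79.9 + 82.3 + 53.5 + 45.9 + 30.8 + 49.8 + 60.7) / 9 = 521.4000 / 9 = 57.9333
LCL = X̄̄ − A₂·R̄ = 1278.3556 − 0.419 × 57.9333 = 1254.0815

1254.081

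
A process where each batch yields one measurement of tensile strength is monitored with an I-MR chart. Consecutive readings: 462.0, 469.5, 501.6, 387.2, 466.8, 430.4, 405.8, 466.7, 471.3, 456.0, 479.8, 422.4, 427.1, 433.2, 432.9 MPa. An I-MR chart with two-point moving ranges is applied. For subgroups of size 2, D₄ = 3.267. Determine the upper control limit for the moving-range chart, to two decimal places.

Moving ranges: 7.5, 32.1, 114.4, 79.6, 36.4, 24.6, 60.9, 4.6, 15.3, 23.8, 57.4, 4.7, 6.1, 0.3; M̄R̄ = 467.7000 / 14 = 33.4071
UCL_MR = D₄·M̄R̄ = 3.267 × 33.4071 = 109.1411

109.14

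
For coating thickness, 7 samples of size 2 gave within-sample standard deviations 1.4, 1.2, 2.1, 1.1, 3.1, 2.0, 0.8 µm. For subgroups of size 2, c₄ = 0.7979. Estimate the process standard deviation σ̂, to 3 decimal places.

2.095

s̄ = (1.4 + 1.2 + 2.1 + 1.1 + 3.1 + 2.0 + 0.8) / 7 = 1.6714
σ̂ = s̄ / c₄ = 1.6714 / 0.7979 = 2.0948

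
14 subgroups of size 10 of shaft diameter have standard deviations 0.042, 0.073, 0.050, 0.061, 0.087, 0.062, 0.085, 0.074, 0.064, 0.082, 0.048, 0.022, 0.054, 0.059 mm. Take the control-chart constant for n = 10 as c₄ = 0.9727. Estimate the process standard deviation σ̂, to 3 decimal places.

0.063

s̄ = (0.042 + 0.073 + 0.050 + 0.061 + 0.087 + 0.062 + 0.085 + 0.074 + 0.064 + 0.082 + 0.048 + 0.022 + 0.054 + 0.059) / 14 = 0.0616
σ̂ = s̄ / c₄ = 0.0616 / 0.9727 = 0.0634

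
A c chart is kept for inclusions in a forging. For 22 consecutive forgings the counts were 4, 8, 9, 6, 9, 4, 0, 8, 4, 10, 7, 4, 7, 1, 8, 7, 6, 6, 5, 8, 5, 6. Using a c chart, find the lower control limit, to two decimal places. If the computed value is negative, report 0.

c̄ = (4 + 8 + 9 + 6 + 9 + 4 + 0 + 8 + 4 + 10 + 7 + 4 + 7 + 1 + 8 + 7 + 6 + 6 + 5 + 8 + 5 + 6) / 22 = 132 / 22 = 6.0000
LCL = c̄ − 3√c̄ = 6.0000 − 3 × 2.4495 = -1.3485 → 0 (cannot be negative)

0.00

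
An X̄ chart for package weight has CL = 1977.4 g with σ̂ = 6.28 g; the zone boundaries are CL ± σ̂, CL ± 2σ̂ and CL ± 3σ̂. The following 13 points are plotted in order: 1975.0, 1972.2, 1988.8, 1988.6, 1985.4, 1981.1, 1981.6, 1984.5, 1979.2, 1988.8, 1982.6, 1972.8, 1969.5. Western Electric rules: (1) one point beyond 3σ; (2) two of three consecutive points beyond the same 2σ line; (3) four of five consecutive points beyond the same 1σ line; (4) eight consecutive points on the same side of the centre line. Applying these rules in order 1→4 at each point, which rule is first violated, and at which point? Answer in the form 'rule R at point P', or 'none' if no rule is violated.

Zone of each point (C = within 1σ̂, B = 1σ̂–2σ̂, A = 2σ̂–3σ̂, * = beyond 3σ̂; sign = side of CL): 1:-C, 2:-C, 3:+B, 4:+B, 5:+B, 6:+C, 7:+C, 8:+B, 9:+C, 10:+B, 11:+C, 12:-C, 13:-B
Rule 4 (eight consecutive points on the same side of the centre line) is satisfied at point 10.

rule 4 at point 10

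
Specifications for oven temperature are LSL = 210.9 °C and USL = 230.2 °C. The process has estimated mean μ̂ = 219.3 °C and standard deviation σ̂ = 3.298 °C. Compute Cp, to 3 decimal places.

Cp = (USL − LSL) / (6σ̂) = (230.2 − 210.9) / (6 × 3.298) = 19.3000 / 19.7880 = 0.9753

0.975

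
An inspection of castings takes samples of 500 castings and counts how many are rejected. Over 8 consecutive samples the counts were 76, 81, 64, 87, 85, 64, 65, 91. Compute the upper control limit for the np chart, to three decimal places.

p̄ = Σdᵢ / (k·n) = 613 / (8 × 500) = 0.15325
UCL = np̄ + 3·√(np̄(1−p̄)) = 76.6250 + 3 × √(76.6250×0.84675) = 76.6250 + 3 × 8.0549 = 100.7898

100.790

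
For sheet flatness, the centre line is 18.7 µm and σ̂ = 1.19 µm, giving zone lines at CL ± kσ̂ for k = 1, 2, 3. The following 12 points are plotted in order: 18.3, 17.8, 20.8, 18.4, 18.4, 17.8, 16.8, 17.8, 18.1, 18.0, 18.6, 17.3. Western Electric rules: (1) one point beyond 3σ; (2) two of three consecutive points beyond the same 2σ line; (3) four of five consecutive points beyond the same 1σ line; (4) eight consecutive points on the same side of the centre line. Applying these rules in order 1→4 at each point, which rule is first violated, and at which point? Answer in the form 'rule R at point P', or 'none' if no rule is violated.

rule 4 at point 11

Zone of each point (C = within 1σ̂, B = 1σ̂–2σ̂, A = 2σ̂–3σ̂, * = beyond 3σ̂; sign = side of CL): 1:-C, 2:-C, 3:+B, 4:-C, 5:-C, 6:-C, 7:-B, 8:-C, 9:-C, 10:-C, 11:-C, 12:-B
Rule 4 (eight consecutive points on the same side of the centre line) is satisfied at point 11.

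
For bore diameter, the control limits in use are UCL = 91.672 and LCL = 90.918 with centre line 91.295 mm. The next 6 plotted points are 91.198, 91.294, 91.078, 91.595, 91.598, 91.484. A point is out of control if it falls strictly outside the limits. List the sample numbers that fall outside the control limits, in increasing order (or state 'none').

All 6 points lie within [90.918, 91.672].

none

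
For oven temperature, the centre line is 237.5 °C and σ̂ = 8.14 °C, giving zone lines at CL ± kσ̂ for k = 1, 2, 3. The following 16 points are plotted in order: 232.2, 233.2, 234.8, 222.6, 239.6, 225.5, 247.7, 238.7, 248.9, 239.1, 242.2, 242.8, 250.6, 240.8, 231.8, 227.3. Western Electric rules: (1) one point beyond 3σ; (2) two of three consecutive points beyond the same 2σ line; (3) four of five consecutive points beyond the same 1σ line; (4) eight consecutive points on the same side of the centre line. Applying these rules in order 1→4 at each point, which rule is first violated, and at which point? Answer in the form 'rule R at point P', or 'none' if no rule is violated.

rule 4 at point 14

Zone of each point (C = within 1σ̂, B = 1σ̂–2σ̂, A = 2σ̂–3σ̂, * = beyond 3σ̂; sign = side of CL): 1:-C, 2:-C, 3:-C, 4:-B, 5:+C, 6:-B, 7:+B, 8:+C, 9:+B, 10:+C, 11:+C, 12:+C, 13:+B, 14:+C, 15:-C, 16:-B
Rule 4 (eight consecutive points on the same side of the centre line) is satisfied at point 14.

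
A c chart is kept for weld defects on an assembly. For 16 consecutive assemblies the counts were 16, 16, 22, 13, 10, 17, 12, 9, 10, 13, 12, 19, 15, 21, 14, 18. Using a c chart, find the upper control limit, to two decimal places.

26.36

c̄ = (16 + 16 + 22 + 13 + 10 + 17 + 12 + 9 + 10 + 13 + 12 + 19 + 15 + 21 + 14 + 18) / 16 = 237 / 16 = 14.8125
UCL = c̄ + 3√c̄ = 14.8125 + 3 × √14.8125 = 14.8125 + 3 × 3.8487 = 26.3586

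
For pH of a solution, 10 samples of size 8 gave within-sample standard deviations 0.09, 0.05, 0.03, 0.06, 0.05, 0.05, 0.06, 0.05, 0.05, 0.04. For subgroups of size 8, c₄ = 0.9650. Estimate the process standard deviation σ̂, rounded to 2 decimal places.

s̄ = (0.09 + 0.05 + 0.03 + 0.06 + 0.05 + 0.05 + 0.06 + 0.05 + 0.05 + 0.04) / 10 = 0.0530
σ̂ = s̄ / c₄ = 0.0530 / 0.9650 = 0.0549

0.05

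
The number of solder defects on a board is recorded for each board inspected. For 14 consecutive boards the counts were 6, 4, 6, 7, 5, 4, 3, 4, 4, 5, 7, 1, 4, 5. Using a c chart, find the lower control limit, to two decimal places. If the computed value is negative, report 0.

c̄ = (6 + 4 + 6 + 7 + 5 + 4 + 3 + 4 + 4 + 5 + 7 + 1 + 4 + 5) / 14 = 65 / 14 = 4.6429
LCL = c̄ − 3√c̄ = 4.6429 − 3 × 2.1547 = -1.8213 → 0 (cannot be negative)

0.00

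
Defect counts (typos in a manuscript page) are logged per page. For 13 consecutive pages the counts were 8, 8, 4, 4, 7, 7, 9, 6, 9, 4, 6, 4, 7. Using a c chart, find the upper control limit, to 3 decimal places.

13.965

c̄ = (8 + 8 + 4 + 4 + 7 + 7 + 9 + 6 + 9 + 4 + 6 + 4 + 7) / 13 = 83 / 13 = 6.3846
UCL = c̄ + 3√c̄ = 6.3846 + 3 × √6.3846 = 6.3846 + 3 × 2.5268 = 13.9650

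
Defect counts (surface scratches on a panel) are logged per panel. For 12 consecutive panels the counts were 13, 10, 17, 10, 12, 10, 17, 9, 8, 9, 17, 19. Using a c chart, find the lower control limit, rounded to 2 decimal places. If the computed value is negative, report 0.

1.94

c̄ = (13 + 10 + 17 + 10 + 12 + 10 + 17 + 9 + 8 + 9 + 17 + 19) / 12 = 151 / 12 = 12.5833
LCL = c̄ − 3√c̄ = 12.5833 − 3 × 3.5473 = 1.9414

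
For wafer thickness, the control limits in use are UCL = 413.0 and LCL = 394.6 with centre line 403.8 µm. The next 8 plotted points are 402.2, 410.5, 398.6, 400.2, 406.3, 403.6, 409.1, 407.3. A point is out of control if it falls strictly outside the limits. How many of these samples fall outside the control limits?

All 8 points lie within [394.6, 413.0].

0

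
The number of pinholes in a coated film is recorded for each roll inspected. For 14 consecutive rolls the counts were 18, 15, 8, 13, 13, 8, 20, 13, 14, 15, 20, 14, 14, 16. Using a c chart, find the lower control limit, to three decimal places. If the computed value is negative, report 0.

2.990

c̄ = (18 + 15 + 8 + 13 + 13 + 8 + 20 + 13 + 14 + 15 + 20 + 14 + 14 + 16) / 14 = 201 / 14 = 14.3571
LCL = c̄ − 3√c̄ = 14.3571 − 3 × 3.7891 = 2.9899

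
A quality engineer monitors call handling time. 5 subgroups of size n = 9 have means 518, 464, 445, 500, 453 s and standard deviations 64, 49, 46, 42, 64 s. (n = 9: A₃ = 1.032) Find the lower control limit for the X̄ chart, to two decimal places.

421.30

X̄̄ = (518 + 464 + 445 + 500 + 453) / 5 = 476.0000
s̄ = (64 + 49 + 46 + 42 + 64) / 5 = 53.0000
LCL = X̄̄ − A₃·s̄ = 476.0000 − 1.032 × 53.0000 = 421.3040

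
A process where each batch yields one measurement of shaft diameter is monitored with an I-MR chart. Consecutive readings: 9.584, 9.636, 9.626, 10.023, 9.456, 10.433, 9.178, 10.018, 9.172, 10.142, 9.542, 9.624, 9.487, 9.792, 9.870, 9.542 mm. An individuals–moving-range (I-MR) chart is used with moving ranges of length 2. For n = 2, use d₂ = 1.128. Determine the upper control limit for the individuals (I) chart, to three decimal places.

X̄ = (9.584 + 9.636 + 9.626 + 10.023 + 9.456 + 10.433 + 9.178 + 10.018 + 9.172 + 10.142 + 9.542 + 9.624 + 9.487 + 9.792 + 9.870 + 9.542) / 16 = 9.6953
Moving ranges: 0.052, 0.010, 0.397, 0.567, 0.977, 1.255, 0.840, 0.846, 0.970, 0.600, 0.082, 0.137, 0.305, 0.078, 0.328; M̄R̄ = 7.4440 / 15 = 0.4963
UCL = X̄ + 3·M̄R̄/d₂ = 9.6953 + 3 × 0.4963 / 1.128 = 11.0152

11.015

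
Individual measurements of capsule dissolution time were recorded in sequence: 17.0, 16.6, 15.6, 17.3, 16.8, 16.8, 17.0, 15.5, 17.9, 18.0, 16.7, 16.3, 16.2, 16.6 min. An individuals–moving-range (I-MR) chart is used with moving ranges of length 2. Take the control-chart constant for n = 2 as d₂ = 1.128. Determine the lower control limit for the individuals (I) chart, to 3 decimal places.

14.690

X̄ = (17.0 + 16.6 + 15.6 + 17.3 + 16.8 + 16.8 + 17.0 + 15.5 + 17.9 + 18.0 + 16.7 + 16.3 + 16.2 + 16.6) / 14 = 16.7357
Moving ranges: 0.4, 1.0, 1.7, 0.5, 0.0, 0.2, 1.5, 2.4, 0.1, 1.3, 0.4, 0.1, 0.4; M̄R̄ = 10.0000 / 13 = 0.7692
LCL = X̄ − 3·M̄R̄/d₂ = 16.7357 − 3 × 0.7692 / 1.128 = 14.6899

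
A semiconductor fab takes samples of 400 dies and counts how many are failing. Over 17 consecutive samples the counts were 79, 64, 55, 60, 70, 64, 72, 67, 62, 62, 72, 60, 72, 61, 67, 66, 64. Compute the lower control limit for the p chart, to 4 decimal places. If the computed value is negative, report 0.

p̄ = Σdᵢ / (k·n) = 1117 / (17 × 400) = 0.16426
LCL = p̄ − 3·√(p̄(1−p̄)/n) = 0.16426 − 3 × 0.01853 = 0.10869

0.1087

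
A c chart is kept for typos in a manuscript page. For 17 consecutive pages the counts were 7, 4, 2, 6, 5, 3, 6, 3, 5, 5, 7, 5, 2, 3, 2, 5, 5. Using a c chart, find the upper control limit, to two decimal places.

10.71

c̄ = (7 + 4 + 2 + 6 + 5 + 3 + 6 + 3 + 5 + 5 + 7 + 5 + 2 + 3 + 2 + 5 + 5) / 17 = 75 / 17 = 4.4118
UCL = c̄ + 3√c̄ = 4.4118 + 3 × √4.4118 = 4.4118 + 3 × 2.1004 = 10.7130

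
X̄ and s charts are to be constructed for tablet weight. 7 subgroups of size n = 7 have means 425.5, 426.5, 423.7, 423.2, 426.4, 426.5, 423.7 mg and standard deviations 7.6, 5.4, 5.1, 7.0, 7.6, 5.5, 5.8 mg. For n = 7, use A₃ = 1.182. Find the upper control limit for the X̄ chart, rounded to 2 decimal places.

432.50

X̄̄ = (425.5 + 426.5 + 423.7 + 423.2 + 426.4 + 426.5 + 423.7) / 7 = 425.0714
s̄ = (7.6 + 5.4 + 5.1 + 7.0 + 7.6 + 5.5 + 5.8) / 7 = 6.2857
UCL = X̄̄ + A₃·s̄ = 425.0714 + 1.182 × 6.2857 = 432.5011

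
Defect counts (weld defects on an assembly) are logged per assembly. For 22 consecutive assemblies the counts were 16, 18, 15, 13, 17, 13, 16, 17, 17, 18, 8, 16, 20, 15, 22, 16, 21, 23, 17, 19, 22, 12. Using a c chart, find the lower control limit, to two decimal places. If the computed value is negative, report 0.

4.54

c̄ = (16 + 18 + 15 + 13 + 17 + 13 + 16 + 17 + 17 + 18 + 8 + 16 + 20 + 15 + 22 + 16 + 21 + 23 + 17 + 19 + 22 + 12) / 22 = 371 / 22 = 16.8636
LCL = c̄ − 3√c̄ = 16.8636 − 3 × 4.1065 = 4.5440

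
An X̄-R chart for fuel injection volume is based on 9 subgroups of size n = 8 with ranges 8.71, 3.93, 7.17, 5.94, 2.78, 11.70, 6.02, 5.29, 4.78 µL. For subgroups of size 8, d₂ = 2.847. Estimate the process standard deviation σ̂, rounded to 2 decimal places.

R̄ = (8.71 + 3.93 + 7.17 + 5.94 + 2.78 + 11.70 + 6.02 + 5.29 + 4.78) / 9 = 6.2578
σ̂ = R̄ / d₂ = 6.2578 / 2.847 = 2.1980

2.20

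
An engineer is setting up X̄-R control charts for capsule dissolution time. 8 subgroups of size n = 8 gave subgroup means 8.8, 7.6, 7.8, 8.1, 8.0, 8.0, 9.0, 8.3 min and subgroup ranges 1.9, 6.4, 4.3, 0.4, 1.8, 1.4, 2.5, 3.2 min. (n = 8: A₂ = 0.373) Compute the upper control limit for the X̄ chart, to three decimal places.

X̄̄ = (8.8 + 7.6 + 7.8 + 8.1 + 8.0 + 8.0 + 9.0 + 8.3) / 8 = 65.6000 / 8 = 8.2000
R̄ = (1.9 + 6.4 + 4.3 + 0.4 + 1.8 + 1.4 + 2.5 + 3.2) / 8 = 21.9000 / 8 = 2.7375
UCL = X̄̄ + A₂·R̄ = 8.2000 + 0.373 × 2.7375 = 9.2211

9.221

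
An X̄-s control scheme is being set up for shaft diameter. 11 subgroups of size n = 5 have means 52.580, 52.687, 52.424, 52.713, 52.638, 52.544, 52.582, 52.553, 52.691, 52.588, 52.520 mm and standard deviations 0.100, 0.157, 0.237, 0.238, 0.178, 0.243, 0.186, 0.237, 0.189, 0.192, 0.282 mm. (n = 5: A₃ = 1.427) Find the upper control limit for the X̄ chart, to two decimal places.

52.88

X̄̄ = (52.580 + 52.687 + 52.424 + 52.713 + 52.638 + 52.544 + 52.582 + 52.553 + 52.691 + 52.588 + 52.520) / 11 = 52.5927
s̄ = (0.100 + 0.157 + 0.237 + 0.238 + 0.178 + 0.243 + 0.186 + 0.237 + 0.189 + 0.192 + 0.282) / 11 = 0.2035
UCL = X̄̄ + A₃·s̄ = 52.5927 + 1.427 × 0.2035 = 52.8832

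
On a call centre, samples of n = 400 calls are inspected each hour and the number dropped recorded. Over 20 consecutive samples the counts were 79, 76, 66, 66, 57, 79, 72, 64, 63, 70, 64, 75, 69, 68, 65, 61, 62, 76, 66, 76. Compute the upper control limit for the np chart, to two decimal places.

p̄ = Σdᵢ / (k·n) = 1374 / (20 × 400) = 0.17175
UCL = np̄ + 3·√(np̄(1−p̄)) = 68.7000 + 3 × √(68.7000×0.82825) = 68.7000 + 3 × 7.5433 = 91.3298

91.33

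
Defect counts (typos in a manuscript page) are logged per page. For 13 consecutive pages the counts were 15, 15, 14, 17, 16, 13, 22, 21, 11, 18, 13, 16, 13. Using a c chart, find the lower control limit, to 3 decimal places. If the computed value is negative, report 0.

c̄ = (15 + 15 + 14 + 17 + 16 + 13 + 22 + 21 + 11 + 18 + 13 + 16 + 13) / 13 = 204 / 13 = 15.6923
LCL = c̄ − 3√c̄ = 15.6923 − 3 × 3.9614 = 3.8083

3.808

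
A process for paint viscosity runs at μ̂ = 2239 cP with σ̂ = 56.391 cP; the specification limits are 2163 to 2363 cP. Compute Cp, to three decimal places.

Cp = (USL − LSL) / (6σ̂) = (2363 − 2163) / (6 × 56.391) = 200.0000 / 338.3460 = 0.5911

0.591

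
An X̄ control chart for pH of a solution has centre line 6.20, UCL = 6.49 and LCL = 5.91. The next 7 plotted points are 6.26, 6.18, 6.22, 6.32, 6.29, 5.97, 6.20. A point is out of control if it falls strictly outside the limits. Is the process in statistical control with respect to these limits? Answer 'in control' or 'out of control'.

in control

All 7 points lie within [5.91, 6.49].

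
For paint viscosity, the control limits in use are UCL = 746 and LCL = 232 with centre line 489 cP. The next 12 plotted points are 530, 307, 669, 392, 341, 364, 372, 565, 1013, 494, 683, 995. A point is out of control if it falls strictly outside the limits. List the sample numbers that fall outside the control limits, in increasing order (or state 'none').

9, 12

Compare each point to [232, 746]: sample 9 = 1013 > UCL; sample 12 = 995 > UCL.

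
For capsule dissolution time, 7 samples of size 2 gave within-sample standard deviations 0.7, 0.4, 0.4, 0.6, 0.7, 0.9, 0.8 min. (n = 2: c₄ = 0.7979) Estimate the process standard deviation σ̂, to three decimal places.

s̄ = (0.7 + 0.4 + 0.4 + 0.6 + 0.7 + 0.9 + 0.8) / 7 = 0.6429
σ̂ = s̄ / c₄ = 0.6429 / 0.7979 = 0.8057

0.806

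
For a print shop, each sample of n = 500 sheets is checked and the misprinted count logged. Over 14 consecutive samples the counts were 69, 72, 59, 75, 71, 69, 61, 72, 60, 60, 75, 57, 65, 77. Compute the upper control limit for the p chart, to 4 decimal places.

0.1804

p̄ = Σdᵢ / (k·n) = 942 / (14 × 500) = 0.13457
UCL = p̄ + 3·√(p̄(1−p̄)/n) = 0.13457 + 3 × √(0.13457×0.86543/500) = 0.13457 + 3 × 0.01526 = 0.18036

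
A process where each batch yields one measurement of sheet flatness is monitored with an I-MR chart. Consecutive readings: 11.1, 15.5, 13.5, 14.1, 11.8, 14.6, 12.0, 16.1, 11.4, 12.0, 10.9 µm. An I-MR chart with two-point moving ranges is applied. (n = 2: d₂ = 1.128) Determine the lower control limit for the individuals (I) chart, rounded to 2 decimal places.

X̄ = (11.1 + 15.5 + 13.5 + 14.1 + 11.8 + 14.6 + 12.0 + 16.1 + 11.4 + 12.0 + 10.9) / 11 = 13.0000
Moving ranges: 4.4, 2.0, 0.6, 2.3, 2.8, 2.6, 4.1, 4.7, 0.6, 1.1; M̄R̄ = 25.2000 / 10 = 2.5200
LCL = X̄ − 3·M̄R̄/d₂ = 13.0000 − 3 × 2.5200 / 1.128 = 6.2979

6.30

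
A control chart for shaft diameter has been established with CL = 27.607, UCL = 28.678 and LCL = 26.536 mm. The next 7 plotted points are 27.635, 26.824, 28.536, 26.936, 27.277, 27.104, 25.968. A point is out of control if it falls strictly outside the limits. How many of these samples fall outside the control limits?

Compare each point to [26.536, 28.678]: sample 7 = 25.968 < LCL.

1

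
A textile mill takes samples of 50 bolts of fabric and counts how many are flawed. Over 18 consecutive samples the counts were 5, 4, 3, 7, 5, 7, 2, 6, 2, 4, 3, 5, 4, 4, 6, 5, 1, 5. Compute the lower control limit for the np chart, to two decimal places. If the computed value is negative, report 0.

0.00

p̄ = Σdᵢ / (k·n) = 78 / (18 × 50) = 0.08667
LCL = np̄ − 3·√(np̄(1−p̄)) = 4.3333 − 3 × 1.9894 = -1.6349 → 0 (negative, so LCL = 0)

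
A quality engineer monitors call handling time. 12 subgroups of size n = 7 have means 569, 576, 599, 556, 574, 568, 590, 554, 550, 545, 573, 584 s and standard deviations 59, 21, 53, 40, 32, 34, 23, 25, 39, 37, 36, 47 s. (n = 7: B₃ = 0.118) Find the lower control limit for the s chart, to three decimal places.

s̄ = (59 + 21 + 53 + 40 + 32 + 34 + 23 + 25 + 39 + 37 + 36 + 47) / 12 = 37.1667
LCL_s = B₃·s̄ = 0.118 × 37.1667 = 4.3857

4.386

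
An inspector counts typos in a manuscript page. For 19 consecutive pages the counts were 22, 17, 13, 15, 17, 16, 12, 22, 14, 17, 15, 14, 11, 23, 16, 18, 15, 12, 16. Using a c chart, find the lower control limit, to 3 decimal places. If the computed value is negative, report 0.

4.033

c̄ = (22 + 17 + 13 + 15 + 17 + 16 + 12 + 22 + 14 + 17 + 15 + 14 + 11 + 23 + 16 + 18 + 15 + 12 + 16) / 19 = 305 / 19 = 16.0526
LCL = c̄ − 3√c̄ = 16.0526 − 3 × 4.0066 = 4.0329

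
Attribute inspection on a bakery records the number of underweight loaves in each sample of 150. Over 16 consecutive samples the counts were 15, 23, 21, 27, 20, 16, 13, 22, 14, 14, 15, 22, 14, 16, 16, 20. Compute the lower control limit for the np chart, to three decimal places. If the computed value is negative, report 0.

6.060

p̄ = Σdᵢ / (k·n) = 288 / (16 × 150) = 0.12000
LCL = np̄ − 3·√(np̄(1−p̄)) = 18.0000 − 3 × 3.9799 = 6.0602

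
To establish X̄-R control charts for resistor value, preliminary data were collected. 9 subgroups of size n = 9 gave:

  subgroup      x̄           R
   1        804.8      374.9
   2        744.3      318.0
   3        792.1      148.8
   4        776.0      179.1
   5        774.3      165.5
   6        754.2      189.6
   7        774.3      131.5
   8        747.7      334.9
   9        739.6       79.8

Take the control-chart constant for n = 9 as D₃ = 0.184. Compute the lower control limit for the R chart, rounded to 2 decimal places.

39.30

R̄ = (374.9 + 318.0 + 148.8 + 179.1 + 165.5 + 189.6 + 131.5 + 334.9 + 79.8) / 9 = 1922.1000 / 9 = 213.5667
LCL_R = D₃·R̄ = 0.184 × 213.5667 = 39.2963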